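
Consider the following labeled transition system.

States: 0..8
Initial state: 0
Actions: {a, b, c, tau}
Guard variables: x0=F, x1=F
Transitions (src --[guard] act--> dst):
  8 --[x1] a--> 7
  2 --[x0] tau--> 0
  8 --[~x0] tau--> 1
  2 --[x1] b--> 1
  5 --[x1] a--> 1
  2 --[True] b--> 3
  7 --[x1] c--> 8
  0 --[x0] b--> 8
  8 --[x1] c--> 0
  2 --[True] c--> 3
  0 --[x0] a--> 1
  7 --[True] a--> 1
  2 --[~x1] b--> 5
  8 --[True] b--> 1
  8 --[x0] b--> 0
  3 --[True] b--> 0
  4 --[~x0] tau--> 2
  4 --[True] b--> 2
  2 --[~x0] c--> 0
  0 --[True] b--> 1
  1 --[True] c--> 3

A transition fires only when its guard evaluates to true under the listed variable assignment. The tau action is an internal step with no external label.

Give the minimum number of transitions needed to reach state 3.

Answer: 2

Analysis:
Layered search for 3:
  L0 = {0}
  L1 = {1}
  L2 = {3}
first hit 3 at d=2 via b·c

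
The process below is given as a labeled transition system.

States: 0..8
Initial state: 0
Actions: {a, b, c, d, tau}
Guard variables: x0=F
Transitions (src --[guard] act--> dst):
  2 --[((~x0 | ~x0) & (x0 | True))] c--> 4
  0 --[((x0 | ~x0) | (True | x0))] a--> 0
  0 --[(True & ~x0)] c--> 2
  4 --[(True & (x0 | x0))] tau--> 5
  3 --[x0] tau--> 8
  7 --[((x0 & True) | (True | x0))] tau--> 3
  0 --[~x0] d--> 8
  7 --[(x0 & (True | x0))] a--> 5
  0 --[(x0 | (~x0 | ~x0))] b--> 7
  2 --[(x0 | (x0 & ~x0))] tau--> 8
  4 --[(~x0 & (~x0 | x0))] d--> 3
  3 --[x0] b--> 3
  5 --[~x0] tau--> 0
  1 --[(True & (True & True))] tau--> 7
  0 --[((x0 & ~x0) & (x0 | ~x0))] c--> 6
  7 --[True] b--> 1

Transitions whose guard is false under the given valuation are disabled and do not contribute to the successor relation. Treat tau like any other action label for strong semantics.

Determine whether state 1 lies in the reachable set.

Guard filter leaves 10 enabled edge(s).
Layer 0: {0}
Layer 1: {2,7,8}  total {0,2,7,8}
Layer 2: {1,3,4}  total {0,1,2,3,4,7,8}
Reachable = {0,1,2,3,4,7,8}
Path to 1: b·b

Answer: REACHABLE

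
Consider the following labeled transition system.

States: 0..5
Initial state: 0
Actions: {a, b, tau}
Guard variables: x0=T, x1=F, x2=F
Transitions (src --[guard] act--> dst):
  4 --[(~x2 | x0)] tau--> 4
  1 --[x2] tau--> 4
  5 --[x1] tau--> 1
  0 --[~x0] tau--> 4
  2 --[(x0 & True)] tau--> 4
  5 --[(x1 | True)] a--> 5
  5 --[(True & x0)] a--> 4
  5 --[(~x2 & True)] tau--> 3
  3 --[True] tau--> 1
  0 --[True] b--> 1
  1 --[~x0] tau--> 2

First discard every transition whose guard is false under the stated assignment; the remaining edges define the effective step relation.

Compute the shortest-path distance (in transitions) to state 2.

BFS to 2:
  depth 0: {0}
  depth 1: {1}
2 never appears.

Answer: UNREACHABLE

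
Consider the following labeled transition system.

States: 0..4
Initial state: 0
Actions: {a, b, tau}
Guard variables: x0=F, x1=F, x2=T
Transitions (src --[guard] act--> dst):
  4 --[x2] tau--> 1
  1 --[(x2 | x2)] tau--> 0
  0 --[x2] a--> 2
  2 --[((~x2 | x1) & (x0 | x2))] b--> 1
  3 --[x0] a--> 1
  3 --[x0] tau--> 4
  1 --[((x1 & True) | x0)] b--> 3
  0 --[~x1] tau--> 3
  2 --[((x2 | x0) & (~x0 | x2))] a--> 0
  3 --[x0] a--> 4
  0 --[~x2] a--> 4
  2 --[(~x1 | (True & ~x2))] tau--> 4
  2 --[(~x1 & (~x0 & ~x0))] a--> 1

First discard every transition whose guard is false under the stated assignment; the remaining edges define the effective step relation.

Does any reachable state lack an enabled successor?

Reachable = {0,1,2,3,4}
  0: a→2  tau→3  [2 out]
  1: tau→0  [1 out]
  2: a→0  a→1  tau→4  [3 out]
  3: ∅  [no exit]
  4: tau→1  [1 out]
trace reaching 3: tau

Answer: DEADLOCK at state 3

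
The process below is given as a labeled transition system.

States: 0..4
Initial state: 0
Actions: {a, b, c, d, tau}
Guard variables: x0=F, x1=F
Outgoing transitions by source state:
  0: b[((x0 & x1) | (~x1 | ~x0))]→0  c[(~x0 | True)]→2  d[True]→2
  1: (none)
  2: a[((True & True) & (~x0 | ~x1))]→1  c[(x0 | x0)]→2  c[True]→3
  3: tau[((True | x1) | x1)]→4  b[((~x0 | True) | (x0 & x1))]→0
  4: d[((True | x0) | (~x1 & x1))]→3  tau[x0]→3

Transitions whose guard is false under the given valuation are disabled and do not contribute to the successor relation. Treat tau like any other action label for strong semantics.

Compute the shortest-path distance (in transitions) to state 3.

Answer: 2

Trace:
Breadth-first toward 3:
  depth 0: {0}
  depth 1: {2}
  depth 2: {1,3}
3 enters at depth 2; path c·c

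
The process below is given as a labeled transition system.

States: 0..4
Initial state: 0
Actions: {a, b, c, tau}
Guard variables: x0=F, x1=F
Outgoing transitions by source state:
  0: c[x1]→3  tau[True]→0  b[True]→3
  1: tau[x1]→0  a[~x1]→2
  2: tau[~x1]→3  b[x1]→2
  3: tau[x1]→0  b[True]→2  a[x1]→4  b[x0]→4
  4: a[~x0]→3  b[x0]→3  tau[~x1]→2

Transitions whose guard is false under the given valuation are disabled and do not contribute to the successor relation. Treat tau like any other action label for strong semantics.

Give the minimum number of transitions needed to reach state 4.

Breadth-first toward 4:
  Layer 0: {0}
  Layer 1: {3}
  Layer 2: {2}
4 never appears.

Answer: UNREACHABLE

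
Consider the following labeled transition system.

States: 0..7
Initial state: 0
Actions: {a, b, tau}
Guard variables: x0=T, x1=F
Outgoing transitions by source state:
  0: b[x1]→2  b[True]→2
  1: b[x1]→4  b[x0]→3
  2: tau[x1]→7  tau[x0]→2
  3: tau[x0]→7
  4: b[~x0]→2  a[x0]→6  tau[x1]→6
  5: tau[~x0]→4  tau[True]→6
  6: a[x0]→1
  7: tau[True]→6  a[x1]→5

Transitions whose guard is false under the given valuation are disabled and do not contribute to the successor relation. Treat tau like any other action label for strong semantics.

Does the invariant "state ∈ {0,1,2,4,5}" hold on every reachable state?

Allowed set {0,1,2,4,5}
Reach set: {0,2}
  0: ✓
  2: ✓

Answer: INVARIANT HOLDS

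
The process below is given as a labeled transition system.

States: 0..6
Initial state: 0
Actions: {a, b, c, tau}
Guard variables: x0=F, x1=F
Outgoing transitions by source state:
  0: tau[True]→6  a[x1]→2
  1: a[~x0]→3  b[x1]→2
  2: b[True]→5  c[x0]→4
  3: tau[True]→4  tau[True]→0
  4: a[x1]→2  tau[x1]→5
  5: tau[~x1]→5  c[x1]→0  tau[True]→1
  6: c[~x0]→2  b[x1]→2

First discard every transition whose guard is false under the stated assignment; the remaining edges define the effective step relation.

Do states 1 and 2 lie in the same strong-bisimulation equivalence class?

Bisimulation quotient by refinement:
  round 0: {{0,1,2,3,4,5,6}}
  round 1: {{0,3,5},{1},{2},{4},{6}}
  round 2: {{0},{1},{2},{3},{4},{5},{6}}
7 equivalence class(es) (converged in 3)
[1]={1}  [2]={2}

Answer: NOT BISIMILAR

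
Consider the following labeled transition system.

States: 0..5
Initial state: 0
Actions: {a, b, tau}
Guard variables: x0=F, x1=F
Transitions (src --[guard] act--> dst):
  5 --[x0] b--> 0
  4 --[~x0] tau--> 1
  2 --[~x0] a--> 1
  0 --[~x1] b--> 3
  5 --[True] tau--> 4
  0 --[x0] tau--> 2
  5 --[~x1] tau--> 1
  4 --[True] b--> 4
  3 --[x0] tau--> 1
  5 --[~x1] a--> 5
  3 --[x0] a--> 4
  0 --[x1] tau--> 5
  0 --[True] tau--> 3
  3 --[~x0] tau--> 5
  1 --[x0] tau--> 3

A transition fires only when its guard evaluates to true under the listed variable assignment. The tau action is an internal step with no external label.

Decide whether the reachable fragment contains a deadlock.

Answer: DEADLOCK at state 1

Trace:
Reachable = {0,1,3,4,5}
  0: b→3  tau→3  [2 exit(s)]
  1: ∅  [no exit]
  3: tau→5  [1 exit(s)]
  4: b→4  tau→1  [2 exit(s)]
  5: a→5  tau→1  tau→4  [3 exit(s)]
trace reaching 1: b·tau·tau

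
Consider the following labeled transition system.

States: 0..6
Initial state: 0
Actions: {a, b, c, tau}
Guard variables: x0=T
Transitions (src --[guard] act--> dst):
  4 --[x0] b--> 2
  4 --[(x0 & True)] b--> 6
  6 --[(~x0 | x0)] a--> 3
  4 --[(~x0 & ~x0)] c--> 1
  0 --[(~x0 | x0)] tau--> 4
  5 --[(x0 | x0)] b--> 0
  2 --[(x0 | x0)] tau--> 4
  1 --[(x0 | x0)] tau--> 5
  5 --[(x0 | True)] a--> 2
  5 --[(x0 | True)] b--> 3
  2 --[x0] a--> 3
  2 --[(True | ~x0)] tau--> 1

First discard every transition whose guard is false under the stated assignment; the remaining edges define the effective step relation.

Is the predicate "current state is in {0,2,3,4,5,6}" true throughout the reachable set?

Allowed set {0,2,3,4,5,6}
R = {0,1,2,3,4,5,6}
  0: ok
  1: outside
  2: ok
  3: ok
  4: ok
  5: ok
  6: ok
counterexample path to 1: tau·b·tau

Answer: INVARIANT VIOLATED at state 1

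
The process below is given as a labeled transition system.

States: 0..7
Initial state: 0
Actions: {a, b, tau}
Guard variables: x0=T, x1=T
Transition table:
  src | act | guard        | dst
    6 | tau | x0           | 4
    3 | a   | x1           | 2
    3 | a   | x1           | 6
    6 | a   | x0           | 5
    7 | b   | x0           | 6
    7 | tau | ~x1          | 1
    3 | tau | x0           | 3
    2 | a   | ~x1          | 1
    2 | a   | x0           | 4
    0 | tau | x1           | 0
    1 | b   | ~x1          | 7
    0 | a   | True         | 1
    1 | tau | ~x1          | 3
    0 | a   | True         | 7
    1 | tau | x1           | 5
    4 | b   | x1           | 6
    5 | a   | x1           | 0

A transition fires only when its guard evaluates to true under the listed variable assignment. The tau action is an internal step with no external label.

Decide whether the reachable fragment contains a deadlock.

Reachable = {0,1,4,5,6,7}
  0: a→1  a→7  tau→0  [deg 3]
  1: tau→5  [deg 1]
  4: b→6  [deg 1]
  5: a→0  [deg 1]
  6: a→5  tau→4  [deg 2]
  7: b→6  [deg 1]

Answer: DEADLOCK-FREE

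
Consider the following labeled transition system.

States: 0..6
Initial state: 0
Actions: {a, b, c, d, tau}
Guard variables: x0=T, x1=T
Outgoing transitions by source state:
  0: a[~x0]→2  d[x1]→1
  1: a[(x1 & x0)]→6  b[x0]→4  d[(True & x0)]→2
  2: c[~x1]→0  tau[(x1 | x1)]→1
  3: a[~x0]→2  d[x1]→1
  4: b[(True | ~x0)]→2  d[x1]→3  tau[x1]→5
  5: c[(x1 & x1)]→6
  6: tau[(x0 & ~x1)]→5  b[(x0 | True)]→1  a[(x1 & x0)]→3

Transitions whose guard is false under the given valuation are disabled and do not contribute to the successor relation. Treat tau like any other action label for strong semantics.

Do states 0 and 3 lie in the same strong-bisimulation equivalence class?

Bisimulation quotient by refinement:
  round 0: {{0,1,2,3,4,5,6}}
  round 1: {{0,3},{1},{2},{4},{5},{6}}
stable after 2 split(s): 6 block(s)
[0]={0,3}  [3]={0,3}

Answer: BISIMILAR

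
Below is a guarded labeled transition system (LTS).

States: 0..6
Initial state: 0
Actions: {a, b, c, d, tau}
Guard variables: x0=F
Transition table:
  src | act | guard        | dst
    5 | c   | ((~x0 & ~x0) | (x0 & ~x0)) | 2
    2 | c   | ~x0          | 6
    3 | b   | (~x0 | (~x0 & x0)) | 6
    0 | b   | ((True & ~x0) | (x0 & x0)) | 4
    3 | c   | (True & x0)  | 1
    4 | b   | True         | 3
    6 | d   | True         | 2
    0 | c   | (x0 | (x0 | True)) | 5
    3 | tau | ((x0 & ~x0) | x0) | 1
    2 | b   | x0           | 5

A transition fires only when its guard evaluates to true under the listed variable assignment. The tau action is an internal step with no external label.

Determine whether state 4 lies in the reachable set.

Guard filter leaves 7 enabled edge(s).
L0 = {0}
L1 = {4,5}  cumulative {0,4,5}
L2 = {2,3}  cumulative {0,2,3,4,5}
L3 = {6}  cumulative {0,2,3,4,5,6}
R = {0,2,3,4,5,6}
Path to 4: b

Answer: REACHABLE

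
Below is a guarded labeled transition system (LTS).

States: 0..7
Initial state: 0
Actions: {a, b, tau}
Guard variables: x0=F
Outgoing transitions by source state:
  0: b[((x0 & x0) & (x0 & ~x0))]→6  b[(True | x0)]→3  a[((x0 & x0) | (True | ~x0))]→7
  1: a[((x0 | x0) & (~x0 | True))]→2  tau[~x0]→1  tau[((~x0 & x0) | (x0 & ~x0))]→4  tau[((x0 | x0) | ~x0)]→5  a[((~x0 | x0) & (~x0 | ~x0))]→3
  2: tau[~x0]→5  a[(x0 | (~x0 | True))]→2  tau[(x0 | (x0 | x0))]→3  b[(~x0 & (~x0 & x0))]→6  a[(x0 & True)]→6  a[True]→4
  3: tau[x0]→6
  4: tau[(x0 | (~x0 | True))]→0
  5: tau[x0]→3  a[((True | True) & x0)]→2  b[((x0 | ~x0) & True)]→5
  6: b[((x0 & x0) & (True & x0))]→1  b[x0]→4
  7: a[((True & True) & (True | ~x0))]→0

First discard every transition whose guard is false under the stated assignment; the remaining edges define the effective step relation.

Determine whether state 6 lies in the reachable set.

Guard filter leaves 11 enabled edge(s).
depth 0: {0}
depth 1: {3,7}  total {0,3,7}
R = {0,3,7}

Answer: UNREACHABLE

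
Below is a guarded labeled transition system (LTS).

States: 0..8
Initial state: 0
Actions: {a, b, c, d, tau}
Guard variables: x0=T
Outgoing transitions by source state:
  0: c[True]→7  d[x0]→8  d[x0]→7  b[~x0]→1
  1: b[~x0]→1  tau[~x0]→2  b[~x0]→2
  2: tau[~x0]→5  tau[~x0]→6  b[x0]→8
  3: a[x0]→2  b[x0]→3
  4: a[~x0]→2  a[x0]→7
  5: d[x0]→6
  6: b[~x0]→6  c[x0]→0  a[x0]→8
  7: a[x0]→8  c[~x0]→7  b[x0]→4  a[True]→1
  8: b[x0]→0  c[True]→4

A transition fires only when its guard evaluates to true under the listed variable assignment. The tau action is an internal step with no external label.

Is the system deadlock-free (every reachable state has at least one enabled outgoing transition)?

Answer: DEADLOCK at state 1

Analysis:
Reachable = {0,1,4,7,8}
  0: c→7  d→7  d→8  [3 exit(s)]
  1: ∅  [no exit]
  4: a→7  [1 exit(s)]
  7: a→1  a→8  b→4  [3 exit(s)]
  8: b→0  c→4  [2 exit(s)]
witness 1: c·a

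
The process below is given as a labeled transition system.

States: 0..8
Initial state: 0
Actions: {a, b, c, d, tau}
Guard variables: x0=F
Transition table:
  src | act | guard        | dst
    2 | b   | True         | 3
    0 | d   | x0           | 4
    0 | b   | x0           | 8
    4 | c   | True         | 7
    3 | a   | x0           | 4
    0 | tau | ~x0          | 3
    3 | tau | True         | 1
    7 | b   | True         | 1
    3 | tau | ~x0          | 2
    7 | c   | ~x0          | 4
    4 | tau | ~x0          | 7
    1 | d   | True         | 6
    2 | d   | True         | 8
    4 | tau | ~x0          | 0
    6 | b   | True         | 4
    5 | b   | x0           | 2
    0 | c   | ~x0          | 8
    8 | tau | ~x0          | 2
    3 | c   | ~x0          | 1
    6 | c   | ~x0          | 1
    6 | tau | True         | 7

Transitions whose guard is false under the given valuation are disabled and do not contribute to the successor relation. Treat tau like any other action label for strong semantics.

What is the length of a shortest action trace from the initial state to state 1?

Answer: 2

Trace:
Layered search for 1:
  depth 0: {0}
  depth 1: {3,8}
  depth 2: {1,2}
1 enters at depth 2; path tau·c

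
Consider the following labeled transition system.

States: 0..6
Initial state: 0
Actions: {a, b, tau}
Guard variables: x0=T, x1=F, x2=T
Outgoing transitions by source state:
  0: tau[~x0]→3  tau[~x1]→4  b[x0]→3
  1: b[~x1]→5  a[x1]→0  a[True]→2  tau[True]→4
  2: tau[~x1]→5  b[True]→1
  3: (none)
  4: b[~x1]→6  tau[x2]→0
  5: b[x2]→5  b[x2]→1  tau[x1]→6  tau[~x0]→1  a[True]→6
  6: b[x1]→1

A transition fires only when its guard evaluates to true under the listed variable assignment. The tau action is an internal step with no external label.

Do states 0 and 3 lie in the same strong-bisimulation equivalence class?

Answer: NOT BISIMILAR

Trace:
Bisimulation quotient by refinement:
  P[0] = {{0,1,2,3,4,5,6}}
  P[1] = {{0,2,4},{1},{3,6},{5}}
  P[2] = {{0,4},{1},{2},{3,6},{5}}
Fixed point at round 3; 5 class(es).
class of 0: {0,4}; class of 3: {3,6}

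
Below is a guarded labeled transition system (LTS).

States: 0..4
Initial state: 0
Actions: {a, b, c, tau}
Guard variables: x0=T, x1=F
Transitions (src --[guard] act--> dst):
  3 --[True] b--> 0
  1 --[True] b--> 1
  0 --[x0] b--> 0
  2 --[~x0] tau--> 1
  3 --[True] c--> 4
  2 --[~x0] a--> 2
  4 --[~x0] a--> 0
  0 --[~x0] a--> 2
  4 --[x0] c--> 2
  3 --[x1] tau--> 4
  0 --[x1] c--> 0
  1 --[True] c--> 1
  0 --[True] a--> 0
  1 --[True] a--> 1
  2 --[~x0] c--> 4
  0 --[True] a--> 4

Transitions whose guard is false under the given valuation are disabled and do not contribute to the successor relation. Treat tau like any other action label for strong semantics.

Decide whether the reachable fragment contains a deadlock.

Answer: DEADLOCK at state 2

Analysis:
Reach set: {0,2,4}
  0: a→0  a→4  b→0  [3 out]
  2: ∅  [deadlock]
  4: c→2  [1 out]
witness 2: a·c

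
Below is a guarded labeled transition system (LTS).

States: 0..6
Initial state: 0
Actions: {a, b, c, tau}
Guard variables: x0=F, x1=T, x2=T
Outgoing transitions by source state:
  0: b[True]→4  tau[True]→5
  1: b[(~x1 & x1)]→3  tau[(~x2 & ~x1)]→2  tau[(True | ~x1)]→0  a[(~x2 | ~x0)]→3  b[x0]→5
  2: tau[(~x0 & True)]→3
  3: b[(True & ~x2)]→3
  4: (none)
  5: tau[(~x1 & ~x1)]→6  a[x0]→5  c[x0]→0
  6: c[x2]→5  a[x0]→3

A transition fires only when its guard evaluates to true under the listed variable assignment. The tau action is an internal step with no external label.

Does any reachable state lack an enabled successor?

Answer: DEADLOCK at state 4

Analysis:
Reach set: {0,4,5}
  0: b→4  tau→5  [deg 2]
  4: ∅  [STUCK]
  5: ∅  [STUCK]
witness 4: b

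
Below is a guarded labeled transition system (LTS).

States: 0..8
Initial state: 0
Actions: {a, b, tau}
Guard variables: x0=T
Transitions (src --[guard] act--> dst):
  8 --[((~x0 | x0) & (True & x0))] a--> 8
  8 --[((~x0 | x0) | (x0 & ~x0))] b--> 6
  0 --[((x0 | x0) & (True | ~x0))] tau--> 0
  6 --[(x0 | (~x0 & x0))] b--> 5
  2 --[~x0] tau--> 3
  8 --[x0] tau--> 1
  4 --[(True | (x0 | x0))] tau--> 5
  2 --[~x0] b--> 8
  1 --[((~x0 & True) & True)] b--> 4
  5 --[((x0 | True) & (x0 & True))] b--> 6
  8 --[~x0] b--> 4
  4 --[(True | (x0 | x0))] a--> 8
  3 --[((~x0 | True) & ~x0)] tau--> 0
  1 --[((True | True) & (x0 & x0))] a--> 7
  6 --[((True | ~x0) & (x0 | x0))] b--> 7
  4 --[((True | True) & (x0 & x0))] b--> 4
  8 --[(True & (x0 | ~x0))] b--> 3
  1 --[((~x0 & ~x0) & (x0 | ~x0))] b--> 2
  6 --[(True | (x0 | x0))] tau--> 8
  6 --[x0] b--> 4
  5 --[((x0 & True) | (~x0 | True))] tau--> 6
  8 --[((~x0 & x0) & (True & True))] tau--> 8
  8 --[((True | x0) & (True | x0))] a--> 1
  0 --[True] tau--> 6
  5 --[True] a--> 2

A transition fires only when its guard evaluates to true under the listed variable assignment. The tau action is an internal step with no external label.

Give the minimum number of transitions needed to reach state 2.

BFS to 2:
  depth 0: {0}
  depth 1: {6}
  depth 2: {4,5,7,8}
  depth 3: {1,2,3}
depth(2)=3, e.g. tau·b·a

Answer: 3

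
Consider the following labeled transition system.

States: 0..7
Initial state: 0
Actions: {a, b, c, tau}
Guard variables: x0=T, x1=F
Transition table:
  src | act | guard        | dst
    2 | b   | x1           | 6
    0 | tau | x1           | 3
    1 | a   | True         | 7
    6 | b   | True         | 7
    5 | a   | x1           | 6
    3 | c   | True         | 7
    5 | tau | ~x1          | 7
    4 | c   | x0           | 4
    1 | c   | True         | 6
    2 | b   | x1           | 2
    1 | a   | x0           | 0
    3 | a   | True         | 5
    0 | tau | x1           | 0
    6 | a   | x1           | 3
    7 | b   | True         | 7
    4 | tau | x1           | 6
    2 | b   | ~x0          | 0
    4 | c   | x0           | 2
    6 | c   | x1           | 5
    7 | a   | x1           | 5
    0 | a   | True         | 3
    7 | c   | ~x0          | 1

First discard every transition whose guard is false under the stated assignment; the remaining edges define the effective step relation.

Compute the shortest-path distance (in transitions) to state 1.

BFS to 1:
  depth 0: {0}
  depth 1: {3}
  depth 2: {5,7}
1 never appears.

Answer: UNREACHABLE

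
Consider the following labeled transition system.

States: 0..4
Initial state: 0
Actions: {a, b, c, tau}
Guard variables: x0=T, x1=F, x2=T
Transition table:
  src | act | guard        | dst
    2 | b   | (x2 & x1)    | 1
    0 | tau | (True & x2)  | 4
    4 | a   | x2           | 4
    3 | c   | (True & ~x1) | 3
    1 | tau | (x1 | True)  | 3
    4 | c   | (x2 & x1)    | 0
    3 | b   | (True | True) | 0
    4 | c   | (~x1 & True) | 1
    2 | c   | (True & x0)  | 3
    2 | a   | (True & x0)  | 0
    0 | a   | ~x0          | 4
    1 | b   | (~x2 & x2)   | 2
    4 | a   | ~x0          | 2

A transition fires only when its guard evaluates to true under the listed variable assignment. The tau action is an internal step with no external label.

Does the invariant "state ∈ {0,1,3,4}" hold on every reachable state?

Answer: INVARIANT HOLDS

Trace:
Safe = {0,1,3,4}
Reach set: {0,1,3,4}
  0: safe
  1: safe
  3: safe
  4: safe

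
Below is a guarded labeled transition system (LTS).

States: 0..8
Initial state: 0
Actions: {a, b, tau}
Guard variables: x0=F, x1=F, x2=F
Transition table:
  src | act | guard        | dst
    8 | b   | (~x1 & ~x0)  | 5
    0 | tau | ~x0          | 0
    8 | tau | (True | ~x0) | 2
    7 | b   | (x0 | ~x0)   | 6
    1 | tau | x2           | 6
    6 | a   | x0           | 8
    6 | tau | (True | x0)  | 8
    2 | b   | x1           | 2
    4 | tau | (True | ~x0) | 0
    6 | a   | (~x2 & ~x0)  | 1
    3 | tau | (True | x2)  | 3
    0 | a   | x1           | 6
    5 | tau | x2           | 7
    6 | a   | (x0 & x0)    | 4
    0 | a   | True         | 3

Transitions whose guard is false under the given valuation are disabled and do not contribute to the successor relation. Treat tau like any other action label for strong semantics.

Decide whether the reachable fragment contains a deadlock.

Answer: DEADLOCK-FREE

Trace:
Reach set: {0,3}
  0: a→3  tau→0  [2 exit(s)]
  3: tau→3  [1 exit(s)]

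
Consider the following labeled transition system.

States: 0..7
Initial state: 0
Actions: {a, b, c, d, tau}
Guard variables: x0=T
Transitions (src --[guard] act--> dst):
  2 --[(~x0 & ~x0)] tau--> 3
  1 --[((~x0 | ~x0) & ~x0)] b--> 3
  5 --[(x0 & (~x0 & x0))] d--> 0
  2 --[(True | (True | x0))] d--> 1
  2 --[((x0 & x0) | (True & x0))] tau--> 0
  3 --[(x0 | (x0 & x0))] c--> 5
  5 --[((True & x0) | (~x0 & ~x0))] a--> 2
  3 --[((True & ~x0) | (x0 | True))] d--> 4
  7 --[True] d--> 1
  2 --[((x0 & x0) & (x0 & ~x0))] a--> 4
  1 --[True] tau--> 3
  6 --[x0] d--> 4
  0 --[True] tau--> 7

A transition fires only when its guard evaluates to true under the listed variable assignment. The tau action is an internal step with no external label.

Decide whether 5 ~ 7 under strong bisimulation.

Refine partition for ~:
  P[0] = {{0,1,2,3,4,5,6,7}}
  P[1] = {{0,1},{2},{3},{4},{5},{6,7}}
  P[2] = {{0},{1},{2},{3},{4},{5},{6},{7}}
stable after 3 split(s): 8 block(s)
class of 5: {5}; class of 7: {7}

Answer: NOT BISIMILAR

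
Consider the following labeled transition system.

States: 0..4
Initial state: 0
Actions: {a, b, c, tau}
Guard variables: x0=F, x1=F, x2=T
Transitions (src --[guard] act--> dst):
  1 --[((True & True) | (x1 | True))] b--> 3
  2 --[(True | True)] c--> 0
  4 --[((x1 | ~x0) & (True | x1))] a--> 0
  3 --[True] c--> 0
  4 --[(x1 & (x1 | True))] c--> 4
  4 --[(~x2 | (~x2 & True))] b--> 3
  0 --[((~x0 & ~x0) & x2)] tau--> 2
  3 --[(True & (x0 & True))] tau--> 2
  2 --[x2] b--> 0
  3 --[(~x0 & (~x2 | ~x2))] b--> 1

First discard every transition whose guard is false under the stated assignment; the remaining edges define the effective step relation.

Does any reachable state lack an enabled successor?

R = {0,2}
  0: tau→2  [1 exit(s)]
  2: b→0  c→0  [2 exit(s)]

Answer: DEADLOCK-FREE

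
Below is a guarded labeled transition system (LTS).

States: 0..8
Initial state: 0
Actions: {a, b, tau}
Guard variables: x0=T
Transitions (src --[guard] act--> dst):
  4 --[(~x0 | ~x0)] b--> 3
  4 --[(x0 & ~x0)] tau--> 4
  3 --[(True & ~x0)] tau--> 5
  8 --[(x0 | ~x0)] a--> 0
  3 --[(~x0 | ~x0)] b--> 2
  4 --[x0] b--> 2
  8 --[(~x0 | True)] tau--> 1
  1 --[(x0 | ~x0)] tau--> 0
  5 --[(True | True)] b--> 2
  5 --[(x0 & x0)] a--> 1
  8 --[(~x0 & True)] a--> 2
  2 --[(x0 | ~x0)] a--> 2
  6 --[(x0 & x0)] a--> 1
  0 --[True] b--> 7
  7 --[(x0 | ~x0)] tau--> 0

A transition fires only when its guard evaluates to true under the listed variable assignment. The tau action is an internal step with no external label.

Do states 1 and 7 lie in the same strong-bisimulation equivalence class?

Refine partition for ~:
  P[0] = {{0,1,2,3,4,5,6,7,8}}
  P[1] = {{0,4},{1,7},{2,6},{3},{5},{8}}
  P[2] = {{0},{1,7},{2},{3},{4},{5},{6},{8}}
8 equivalence class(es) (converged in 3)
1∈{1,7}, 7∈{1,7}

Answer: BISIMILAR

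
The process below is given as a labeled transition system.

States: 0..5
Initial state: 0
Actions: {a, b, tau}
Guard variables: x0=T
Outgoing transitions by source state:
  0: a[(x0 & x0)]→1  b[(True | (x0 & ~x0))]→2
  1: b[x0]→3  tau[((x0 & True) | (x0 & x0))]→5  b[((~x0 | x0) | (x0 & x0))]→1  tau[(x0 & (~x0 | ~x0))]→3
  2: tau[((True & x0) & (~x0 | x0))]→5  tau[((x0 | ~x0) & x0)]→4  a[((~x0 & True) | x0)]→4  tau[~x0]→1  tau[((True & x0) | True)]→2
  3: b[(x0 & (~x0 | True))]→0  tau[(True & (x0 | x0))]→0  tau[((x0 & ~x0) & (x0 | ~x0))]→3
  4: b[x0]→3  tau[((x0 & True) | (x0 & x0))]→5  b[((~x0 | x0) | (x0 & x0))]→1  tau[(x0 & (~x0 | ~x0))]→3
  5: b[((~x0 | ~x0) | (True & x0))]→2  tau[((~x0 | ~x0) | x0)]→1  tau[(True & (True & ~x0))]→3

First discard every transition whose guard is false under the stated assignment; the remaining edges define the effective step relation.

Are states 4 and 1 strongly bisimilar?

Answer: BISIMILAR

Analysis:
Refine partition for ~:
  P[0] = {{0,1,2,3,4,5}}
  P[1] = {{0},{1,3,4,5},{2}}
  P[2] = {{0},{1,4},{2},{3},{5}}
stable after 3 split(s): 5 block(s)
[4]={1,4}  [1]={1,4}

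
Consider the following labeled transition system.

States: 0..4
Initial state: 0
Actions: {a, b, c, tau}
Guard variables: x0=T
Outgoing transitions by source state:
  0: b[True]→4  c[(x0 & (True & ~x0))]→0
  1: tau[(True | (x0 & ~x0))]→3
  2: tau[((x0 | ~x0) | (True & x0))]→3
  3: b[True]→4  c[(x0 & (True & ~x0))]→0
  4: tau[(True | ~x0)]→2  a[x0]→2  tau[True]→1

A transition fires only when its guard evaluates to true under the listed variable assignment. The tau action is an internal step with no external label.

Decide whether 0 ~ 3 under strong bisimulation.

Answer: BISIMILAR

Analysis:
Refine partition for ~:
  P[0] = {{0,1,2,3,4}}
  P[1] = {{0,3},{1,2},{4}}
stable after 2 split(s): 3 block(s)
[0]={0,3}  [3]={0,3}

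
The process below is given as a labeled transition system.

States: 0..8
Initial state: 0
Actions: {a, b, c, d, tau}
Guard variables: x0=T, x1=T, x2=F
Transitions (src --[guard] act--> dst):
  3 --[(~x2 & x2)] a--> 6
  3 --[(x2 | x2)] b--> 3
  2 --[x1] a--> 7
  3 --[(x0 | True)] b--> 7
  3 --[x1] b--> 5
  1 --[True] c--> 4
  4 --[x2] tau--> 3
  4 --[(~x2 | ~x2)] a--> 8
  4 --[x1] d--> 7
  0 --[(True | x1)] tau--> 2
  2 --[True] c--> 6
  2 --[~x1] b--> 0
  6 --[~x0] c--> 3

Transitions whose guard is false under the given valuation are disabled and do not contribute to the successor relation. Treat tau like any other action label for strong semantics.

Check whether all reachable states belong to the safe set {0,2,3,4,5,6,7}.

Safe = {0,2,3,4,5,6,7}
R = {0,2,6,7}
  0: ok
  2: ok
  6: ok
  7: ok

Answer: INVARIANT HOLDS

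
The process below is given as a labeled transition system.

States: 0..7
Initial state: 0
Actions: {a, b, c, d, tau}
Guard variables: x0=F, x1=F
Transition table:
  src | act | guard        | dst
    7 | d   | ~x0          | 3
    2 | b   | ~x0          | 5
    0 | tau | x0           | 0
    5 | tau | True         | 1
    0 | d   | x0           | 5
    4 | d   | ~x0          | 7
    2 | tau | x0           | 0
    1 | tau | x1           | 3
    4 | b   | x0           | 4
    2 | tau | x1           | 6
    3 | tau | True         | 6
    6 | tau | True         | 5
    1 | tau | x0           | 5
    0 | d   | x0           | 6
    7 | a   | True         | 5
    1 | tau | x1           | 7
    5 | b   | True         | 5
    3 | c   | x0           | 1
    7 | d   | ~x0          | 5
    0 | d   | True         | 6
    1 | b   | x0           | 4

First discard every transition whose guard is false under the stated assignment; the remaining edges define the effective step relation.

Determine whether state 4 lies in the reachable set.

Answer: UNREACHABLE

Working:
Guard filter leaves 10 enabled edge(s).
L0 = {0}
L1 = {6}  cumulative {0,6}
L2 = {5}  cumulative {0,5,6}
L3 = {1}  cumulative {0,1,5,6}
Reachable = {0,1,5,6}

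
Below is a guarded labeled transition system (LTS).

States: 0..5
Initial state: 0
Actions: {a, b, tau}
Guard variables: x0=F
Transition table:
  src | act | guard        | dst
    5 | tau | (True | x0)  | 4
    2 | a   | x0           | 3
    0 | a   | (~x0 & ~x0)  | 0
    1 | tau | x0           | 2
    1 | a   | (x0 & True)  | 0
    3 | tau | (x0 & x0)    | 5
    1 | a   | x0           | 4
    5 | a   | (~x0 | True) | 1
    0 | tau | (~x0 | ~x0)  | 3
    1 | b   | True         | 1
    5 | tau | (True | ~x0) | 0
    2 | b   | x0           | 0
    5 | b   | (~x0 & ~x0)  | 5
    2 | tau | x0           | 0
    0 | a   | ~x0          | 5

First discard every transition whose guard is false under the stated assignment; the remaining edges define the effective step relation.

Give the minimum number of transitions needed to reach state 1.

Answer: 2

Analysis:
Layered search for 1:
  Layer 0: {0}
  Layer 1: {3,5}
  Layer 2: {1,4}
first hit 1 at d=2 via a·a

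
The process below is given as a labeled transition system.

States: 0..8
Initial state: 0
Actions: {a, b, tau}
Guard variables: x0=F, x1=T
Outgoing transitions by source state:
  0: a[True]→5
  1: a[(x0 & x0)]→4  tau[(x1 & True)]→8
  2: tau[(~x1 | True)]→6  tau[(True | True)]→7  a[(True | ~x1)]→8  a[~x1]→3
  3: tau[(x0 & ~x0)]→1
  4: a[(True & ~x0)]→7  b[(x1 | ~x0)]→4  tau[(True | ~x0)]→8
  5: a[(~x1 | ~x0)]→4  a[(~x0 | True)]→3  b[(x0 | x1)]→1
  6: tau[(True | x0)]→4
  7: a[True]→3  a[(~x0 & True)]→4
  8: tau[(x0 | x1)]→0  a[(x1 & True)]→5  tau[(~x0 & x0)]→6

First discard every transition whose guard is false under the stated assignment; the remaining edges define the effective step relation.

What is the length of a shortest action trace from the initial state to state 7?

Layered search for 7:
  Layer 0: {0}
  Layer 1: {5}
  Layer 2: {1,3,4}
  Layer 3: {7,8}
depth(7)=3, e.g. a·a·a

Answer: 3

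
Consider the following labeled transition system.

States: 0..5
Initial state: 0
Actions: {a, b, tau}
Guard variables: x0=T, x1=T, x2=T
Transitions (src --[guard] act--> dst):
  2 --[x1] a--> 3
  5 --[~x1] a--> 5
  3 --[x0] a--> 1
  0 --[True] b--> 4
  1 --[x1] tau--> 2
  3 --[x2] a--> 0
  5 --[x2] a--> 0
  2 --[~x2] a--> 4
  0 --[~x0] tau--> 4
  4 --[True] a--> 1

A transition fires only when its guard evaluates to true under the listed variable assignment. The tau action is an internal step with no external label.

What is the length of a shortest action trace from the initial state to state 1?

Answer: 2

Trace:
Layered search for 1:
  L0 = {0}
  L1 = {4}
  L2 = {1}
depth(1)=2, e.g. b·a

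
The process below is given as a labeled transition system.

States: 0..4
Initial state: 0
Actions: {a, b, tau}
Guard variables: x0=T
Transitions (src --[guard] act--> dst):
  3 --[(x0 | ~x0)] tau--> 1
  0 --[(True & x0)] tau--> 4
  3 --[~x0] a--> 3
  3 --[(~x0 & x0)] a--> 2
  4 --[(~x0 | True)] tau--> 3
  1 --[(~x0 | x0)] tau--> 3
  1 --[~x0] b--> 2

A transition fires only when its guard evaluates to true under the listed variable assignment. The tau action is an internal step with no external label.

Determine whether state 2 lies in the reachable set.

Answer: UNREACHABLE

Working:
4 transition(s) survive guard evaluation.
Layer 0: {0}
Layer 1: {4}  total {0,4}
Layer 2: {3}  total {0,3,4}
Layer 3: {1}  total {0,1,3,4}
Reach set: {0,1,3,4}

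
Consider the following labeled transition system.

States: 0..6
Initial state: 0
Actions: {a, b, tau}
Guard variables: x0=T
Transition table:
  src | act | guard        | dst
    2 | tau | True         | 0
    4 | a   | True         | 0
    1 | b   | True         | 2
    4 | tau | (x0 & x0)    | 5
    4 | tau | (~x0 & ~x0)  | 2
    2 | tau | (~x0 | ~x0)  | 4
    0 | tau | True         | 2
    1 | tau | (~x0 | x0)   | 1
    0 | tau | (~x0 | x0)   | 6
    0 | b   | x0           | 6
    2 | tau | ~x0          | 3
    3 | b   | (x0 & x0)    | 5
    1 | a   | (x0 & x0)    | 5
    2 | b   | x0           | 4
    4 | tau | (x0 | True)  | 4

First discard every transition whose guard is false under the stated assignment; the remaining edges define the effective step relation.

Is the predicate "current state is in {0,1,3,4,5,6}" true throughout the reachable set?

Answer: INVARIANT VIOLATED at state 2

Analysis:
Inv-set: {0,1,3,4,5,6}
Reachable = {0,2,4,5,6}
  0: ✓
  2: outside
  4: ✓
  5: ✓
  6: ✓
counterexample path to 2: tau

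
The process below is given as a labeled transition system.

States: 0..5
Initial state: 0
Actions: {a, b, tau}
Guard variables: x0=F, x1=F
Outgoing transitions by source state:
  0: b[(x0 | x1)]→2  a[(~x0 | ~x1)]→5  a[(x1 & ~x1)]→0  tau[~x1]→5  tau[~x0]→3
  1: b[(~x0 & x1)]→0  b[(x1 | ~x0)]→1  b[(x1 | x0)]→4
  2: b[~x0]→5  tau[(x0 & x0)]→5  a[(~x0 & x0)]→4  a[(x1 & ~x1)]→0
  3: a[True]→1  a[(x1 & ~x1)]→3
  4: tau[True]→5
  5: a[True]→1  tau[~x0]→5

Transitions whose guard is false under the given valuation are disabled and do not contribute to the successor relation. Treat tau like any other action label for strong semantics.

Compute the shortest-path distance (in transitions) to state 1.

Breadth-first toward 1:
  Layer 0: {0}
  Layer 1: {3,5}
  Layer 2: {1}
first hit 1 at d=2 via a·a

Answer: 2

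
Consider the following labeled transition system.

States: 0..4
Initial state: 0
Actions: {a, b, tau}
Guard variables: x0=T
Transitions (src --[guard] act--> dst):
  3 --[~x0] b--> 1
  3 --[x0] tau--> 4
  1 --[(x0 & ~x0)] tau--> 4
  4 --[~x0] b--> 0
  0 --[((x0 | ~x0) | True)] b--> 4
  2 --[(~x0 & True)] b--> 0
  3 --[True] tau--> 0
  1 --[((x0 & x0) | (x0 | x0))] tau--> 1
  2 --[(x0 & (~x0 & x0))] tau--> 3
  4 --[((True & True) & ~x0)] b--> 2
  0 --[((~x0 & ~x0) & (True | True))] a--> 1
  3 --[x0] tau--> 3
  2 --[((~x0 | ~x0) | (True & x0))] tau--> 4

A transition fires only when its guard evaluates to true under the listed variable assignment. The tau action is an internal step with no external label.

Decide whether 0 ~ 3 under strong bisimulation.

Answer: NOT BISIMILAR

Analysis:
Compute ~ classes (split until stable):
  π0 = {{0,1,2,3,4}}
  π1 = {{0},{1,2,3},{4}}
  π2 = {{0},{1},{2},{3},{4}}
5 equivalence class(es) (converged in 3)
class of 0: {0}; class of 3: {3}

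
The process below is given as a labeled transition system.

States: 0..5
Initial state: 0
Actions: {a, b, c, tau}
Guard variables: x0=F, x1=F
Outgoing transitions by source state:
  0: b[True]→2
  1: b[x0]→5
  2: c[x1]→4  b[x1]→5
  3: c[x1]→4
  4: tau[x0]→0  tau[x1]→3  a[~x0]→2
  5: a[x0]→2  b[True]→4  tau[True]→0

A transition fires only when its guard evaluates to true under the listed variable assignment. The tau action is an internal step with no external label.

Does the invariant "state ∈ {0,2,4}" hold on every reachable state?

Allowed set {0,2,4}
Reachable = {0,2}
  0: safe
  2: safe

Answer: INVARIANT HOLDS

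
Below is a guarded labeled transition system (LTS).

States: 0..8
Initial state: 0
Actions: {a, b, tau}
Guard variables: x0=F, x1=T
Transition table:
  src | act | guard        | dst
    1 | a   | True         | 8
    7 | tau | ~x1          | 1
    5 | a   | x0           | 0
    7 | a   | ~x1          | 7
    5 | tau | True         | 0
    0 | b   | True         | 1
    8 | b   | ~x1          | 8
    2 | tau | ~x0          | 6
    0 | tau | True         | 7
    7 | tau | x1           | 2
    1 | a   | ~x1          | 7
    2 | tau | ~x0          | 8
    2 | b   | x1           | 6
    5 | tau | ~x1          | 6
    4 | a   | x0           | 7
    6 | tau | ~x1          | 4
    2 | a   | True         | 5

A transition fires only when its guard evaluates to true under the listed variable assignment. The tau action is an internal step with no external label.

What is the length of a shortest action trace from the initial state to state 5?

Breadth-first toward 5:
  L0 = {0}
  L1 = {1,7}
  L2 = {2,8}
  L3 = {5,6}
first hit 5 at d=3 via tau·tau·a

Answer: 3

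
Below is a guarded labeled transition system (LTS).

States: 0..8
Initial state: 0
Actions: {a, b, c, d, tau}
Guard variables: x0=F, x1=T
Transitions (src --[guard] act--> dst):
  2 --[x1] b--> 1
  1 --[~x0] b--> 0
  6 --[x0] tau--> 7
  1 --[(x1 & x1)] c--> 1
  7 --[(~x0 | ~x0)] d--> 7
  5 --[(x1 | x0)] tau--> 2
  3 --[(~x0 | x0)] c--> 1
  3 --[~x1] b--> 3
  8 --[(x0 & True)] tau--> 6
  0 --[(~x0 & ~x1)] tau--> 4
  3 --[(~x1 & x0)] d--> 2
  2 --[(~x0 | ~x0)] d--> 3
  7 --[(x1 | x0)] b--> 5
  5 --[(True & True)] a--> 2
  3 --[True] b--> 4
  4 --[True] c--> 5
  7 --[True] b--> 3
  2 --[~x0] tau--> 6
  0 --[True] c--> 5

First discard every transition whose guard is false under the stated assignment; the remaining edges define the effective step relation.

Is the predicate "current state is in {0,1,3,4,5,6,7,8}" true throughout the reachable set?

Answer: INVARIANT VIOLATED at state 2

Analysis:
Inv-set: {0,1,3,4,5,6,7,8}
Reachable = {0,1,2,3,4,5,6}
  0: safe
  1: safe
  2: VIOLATES
  3: safe
  4: safe
  5: safe
  6: safe
counterexample path to 2: c·tau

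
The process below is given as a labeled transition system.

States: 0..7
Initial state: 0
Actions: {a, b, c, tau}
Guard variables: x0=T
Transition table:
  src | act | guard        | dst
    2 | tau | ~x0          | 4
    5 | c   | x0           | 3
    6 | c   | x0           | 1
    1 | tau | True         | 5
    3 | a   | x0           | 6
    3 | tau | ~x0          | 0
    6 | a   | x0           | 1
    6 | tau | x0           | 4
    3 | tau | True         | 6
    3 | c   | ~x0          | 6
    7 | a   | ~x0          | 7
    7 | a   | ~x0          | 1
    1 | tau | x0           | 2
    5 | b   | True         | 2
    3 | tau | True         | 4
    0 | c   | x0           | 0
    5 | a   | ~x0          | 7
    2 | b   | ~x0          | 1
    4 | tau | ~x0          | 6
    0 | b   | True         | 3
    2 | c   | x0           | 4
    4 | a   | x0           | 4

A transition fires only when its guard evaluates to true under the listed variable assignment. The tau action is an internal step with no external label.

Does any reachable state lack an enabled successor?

Answer: DEADLOCK-FREE

Analysis:
Reachable = {0,1,2,3,4,5,6}
  0: b→3  c→0  [2 exit(s)]
  1: tau→2  tau→5  [2 exit(s)]
  2: c→4  [1 exit(s)]
  3: a→6  tau→4  tau→6  [3 exit(s)]
  4: a→4  [1 exit(s)]
  5: b→2  c→3  [2 exit(s)]
  6: a→1  c→1  tau→4  [3 exit(s)]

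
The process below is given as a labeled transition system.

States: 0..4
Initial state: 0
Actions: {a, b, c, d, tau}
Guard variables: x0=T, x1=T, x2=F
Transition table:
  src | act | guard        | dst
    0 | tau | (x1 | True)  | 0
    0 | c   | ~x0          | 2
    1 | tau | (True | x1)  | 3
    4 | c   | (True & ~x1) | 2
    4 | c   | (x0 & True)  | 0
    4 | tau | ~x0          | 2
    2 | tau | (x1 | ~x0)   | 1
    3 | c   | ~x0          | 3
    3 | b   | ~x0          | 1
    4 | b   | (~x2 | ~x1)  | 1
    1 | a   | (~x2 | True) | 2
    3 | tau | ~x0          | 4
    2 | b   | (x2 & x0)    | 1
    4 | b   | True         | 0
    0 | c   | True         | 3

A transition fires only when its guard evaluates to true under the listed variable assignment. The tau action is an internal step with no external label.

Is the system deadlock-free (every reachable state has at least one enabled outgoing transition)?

Answer: DEADLOCK at state 3

Trace:
Reachable = {0,3}
  0: c→3  tau→0  [2 exit(s)]
  3: ∅  [no exit]
Path to 3: c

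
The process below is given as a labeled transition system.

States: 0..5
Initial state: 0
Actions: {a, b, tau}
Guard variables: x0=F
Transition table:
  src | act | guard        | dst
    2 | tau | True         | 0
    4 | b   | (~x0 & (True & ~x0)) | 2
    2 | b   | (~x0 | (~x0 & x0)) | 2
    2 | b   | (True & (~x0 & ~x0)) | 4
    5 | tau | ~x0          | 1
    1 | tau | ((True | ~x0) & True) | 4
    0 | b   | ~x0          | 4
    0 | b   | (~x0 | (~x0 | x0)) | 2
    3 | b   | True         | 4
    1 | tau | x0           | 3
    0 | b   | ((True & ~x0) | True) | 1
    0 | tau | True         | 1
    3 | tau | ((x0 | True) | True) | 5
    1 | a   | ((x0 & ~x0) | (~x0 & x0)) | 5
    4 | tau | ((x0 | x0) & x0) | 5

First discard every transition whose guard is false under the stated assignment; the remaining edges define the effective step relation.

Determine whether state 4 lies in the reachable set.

Answer: REACHABLE

Working:
Guard filter leaves 12 enabled edge(s).
Layer 0: {0}
Layer 1: {1,2,4}  cumulative {0,1,2,4}
Reach set: {0,1,2,4}
Path to 4: b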